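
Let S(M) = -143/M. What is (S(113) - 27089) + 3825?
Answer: -2628975/113 ≈ -23265.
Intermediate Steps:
(S(113) - 27089) + 3825 = (-143/113 - 27089) + 3825 = -3061200/113 + 3825 = -2628975/113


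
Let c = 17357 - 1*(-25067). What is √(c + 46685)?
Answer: 3*√9901 ≈ 298.51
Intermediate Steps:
c = 42424 (c = 17357 + 25067 = 42424)
√(c + 46685) = √(42424 + 46685) = √89109 = 3*√9901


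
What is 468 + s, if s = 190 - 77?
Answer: 581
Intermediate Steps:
s = 113
468 + s = 468 + 113 = 581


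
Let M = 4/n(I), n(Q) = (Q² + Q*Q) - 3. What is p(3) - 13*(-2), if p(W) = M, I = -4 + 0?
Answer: 758/29 ≈ 26.138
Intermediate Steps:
I = -4
n(Q) = -3 + 2*Q² (n(Q) = (Q² + Q²) - 3 = 2*Q² - 3 = -3 + 2*Q²)
M = 4/29 (M = 4/(-3 + 2*(-4)²) = 4/(-3 + 2*16) = 4/(-3 + 32) = 4/29 ≈ 0.13793)
p(W) = 4/29
p(3) - 13*(-2) = 4/29 - 13*(-2) = 4/29 + 26 = 758/29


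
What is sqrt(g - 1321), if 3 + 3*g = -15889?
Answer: 19*I*sqrt(165)/3 ≈ 81.353*I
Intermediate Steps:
g = -15892/3 (g = -1 + (1/3)*(-15889) = -1 - 15889/3 = -15892/3 ≈ -5297.3)
sqrt(g - 1321) = sqrt(-15892/3 - 1321) = sqrt(-19855/3) = 19*I*sqrt(165)/3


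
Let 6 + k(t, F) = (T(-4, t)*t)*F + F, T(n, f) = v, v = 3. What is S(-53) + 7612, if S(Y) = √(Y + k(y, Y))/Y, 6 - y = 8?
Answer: 7612 - √206/53 ≈ 7611.7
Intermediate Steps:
y = -2 (y = 6 - 1*8 = 6 - 8 = -2)
T(n, f) = 3
k(t, F) = -6 + F + 3*F*t (k(t, F) = -6 + ((3*t)*F + F) = -6 + (3*F*t + F) = -6 + (F + 3*F*t) = -6 + F + 3*F*t)
S(Y) = √(-6 - 4*Y)/Y (S(Y) = √(Y + (-6 + Y + 3*Y*(-2)))/Y = √(Y + (-6 + Y - 6*Y))/Y = √(Y + (-6 - 5*Y))/Y = √(-6 - 4*Y)/Y)
S(-53) + 7612 = √(-6 - 4*(-53))/(-53) + 7612 = -√(-6 + 212)/53 + 7612 = -√206/53 + 7612 = 7612 - √206/53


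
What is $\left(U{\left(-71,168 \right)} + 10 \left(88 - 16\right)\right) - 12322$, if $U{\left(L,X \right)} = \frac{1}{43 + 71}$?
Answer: $- \frac{1322627}{114} \approx -11602.0$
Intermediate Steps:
$U{\left(L,X \right)} = \frac{1}{114}$
$\left(U{\left(-71,168 \right)} + 10 \left(88 - 16\right)\right) - 12322 = \left(\frac{1}{114} + 10 \left(88 - 16\right)\right) - 12322 = \left(\frac{1}{114} + 10 \cdot 72\right) - 12322 = \left(\frac{1}{114} + 720\right) - 12322 = \frac{82081}{114} - 12322 = - \frac{1322627}{114}$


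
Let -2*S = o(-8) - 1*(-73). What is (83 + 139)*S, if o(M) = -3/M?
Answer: -65157/8 ≈ -8144.6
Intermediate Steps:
S = -587/16 (S = -(-3/(-8) - 1*(-73))/2 = -(-3*(-⅛) + 73)/2 = -(3/8 + 73)/2 = -½*587/8 = -587/16 ≈ -36.688)
(83 + 139)*S = (83 + 139)*(-587/16) = 222*(-587/16) = -65157/8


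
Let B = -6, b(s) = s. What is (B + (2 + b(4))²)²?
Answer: 900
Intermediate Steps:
(B + (2 + b(4))²)² = (-6 + (2 + 4)²)² = (-6 + 6²)² = (-6 + 36)² = 30² = 900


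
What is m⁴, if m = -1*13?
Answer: 28561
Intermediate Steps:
m = -13
m⁴ = (-13)⁴ = 28561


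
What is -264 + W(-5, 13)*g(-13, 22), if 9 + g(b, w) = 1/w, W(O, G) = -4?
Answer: -2510/11 ≈ -228.18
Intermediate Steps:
g(b, w) = -9 + 1/w
-264 + W(-5, 13)*g(-13, 22) = -264 - 4*(-9 + 1/22) = -264 - 4*(-197/22) = -264 + 394/11 = -2510/11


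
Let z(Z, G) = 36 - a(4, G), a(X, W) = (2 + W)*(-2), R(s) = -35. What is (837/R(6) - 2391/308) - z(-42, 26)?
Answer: -27209/220 ≈ -123.68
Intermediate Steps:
a(X, W) = -4 - 2*W
z(Z, G) = 40 + 2*G (z(Z, G) = 36 - (-4 - 2*G) = 36 + (4 + 2*G) = 40 + 2*G)
(837/R(6) - 2391/308) - z(-42, 26) = (837/(-35) - 2391/308) - (40 + 2*26) = (837*(-1/35) - 2391*1/308) - (40 + 52) = (-837/35 - 2391/308) - 1*92 = -6969/220 - 92 = -27209/220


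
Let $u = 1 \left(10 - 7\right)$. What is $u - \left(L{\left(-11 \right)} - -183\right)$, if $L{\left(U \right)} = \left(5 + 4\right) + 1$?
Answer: $-190$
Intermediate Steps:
$u = 3$ ($u = 1 \cdot 3 = 3$)
$L{\left(U \right)} = 10$ ($L{\left(U \right)} = 9 + 1 = 10$)
$u - \left(L{\left(-11 \right)} - -183\right) = 3 - \left(10 - -183\right) = 3 - \left(10 + 183\right) = 3 - 193 = -190$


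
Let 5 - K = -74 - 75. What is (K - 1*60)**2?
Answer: 8836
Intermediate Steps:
K = 154 (K = 5 - (-74 - 75) = 5 - 1*(-149) = 5 + 149 = 154)
(K - 1*60)**2 = (154 - 1*60)**2 = (154 - 60)**2 = 94**2 = 8836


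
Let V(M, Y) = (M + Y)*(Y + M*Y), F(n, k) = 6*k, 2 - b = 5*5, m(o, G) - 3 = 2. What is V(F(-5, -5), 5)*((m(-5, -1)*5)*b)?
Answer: -2084375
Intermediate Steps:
m(o, G) = 5 (m(o, G) = 3 + 2 = 5)
b = -23 (b = 2 - 5*5 = 2 - 1*25 = 2 - 25 = -23)
V(F(-5, -5), 5)*((m(-5, -1)*5)*b) = (5*(6*(-5) + 5 + (6*(-5))**2 + (6*(-5))*5))*((5*5)*(-23)) = (5*(-30 + 5 + (-30)**2 - 30*5))*(25*(-23)) = (5*(-30 + 5 + 900 - 150))*(-575) = (5*725)*(-575) = 3625*(-575) = -2084375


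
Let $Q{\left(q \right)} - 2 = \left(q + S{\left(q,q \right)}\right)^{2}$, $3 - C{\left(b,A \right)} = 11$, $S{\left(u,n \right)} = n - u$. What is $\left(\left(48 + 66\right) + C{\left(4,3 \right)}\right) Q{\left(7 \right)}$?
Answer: $5406$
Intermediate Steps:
$C{\left(b,A \right)} = -8$ ($C{\left(b,A \right)} = 3 - 11 = -8$)
$Q{\left(q \right)} = 2 + q^{2}$ ($Q{\left(q \right)} = 2 + \left(q + \left(q - q\right)\right)^{2} = 2 + \left(q + 0\right)^{2} = 2 + q^{2}$)
$\left(\left(48 + 66\right) + C{\left(4,3 \right)}\right) Q{\left(7 \right)} = \left(\left(48 + 66\right) - 8\right) \left(2 + 7^{2}\right) = \left(114 - 8\right) \left(2 + 49\right) = 106 \cdot 51 = 5406$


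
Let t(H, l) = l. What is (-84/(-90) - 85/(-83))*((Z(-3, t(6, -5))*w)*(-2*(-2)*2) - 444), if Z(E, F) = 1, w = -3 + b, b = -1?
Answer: -1160012/1245 ≈ -931.74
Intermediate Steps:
w = -4 (w = -3 - 1 = -4)
(-84/(-90) - 85/(-83))*((Z(-3, t(6, -5))*w)*(-2*(-2)*2) - 444) = (-84/(-90) - 85/(-83))*((1*(-4))*(-2*(-2)*2) - 444) = (-84*(-1/90) - 85*(-1/83))*(-16*2 - 444) = (14/15 + 85/83)*(-4*8 - 444) = 2437*(-32 - 444)/1245 = (2437/1245)*(-476) = -1160012/1245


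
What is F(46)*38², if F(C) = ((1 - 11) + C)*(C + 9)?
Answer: 2859120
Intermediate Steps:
F(C) = (-10 + C)*(9 + C)
F(46)*38² = (-90 + 46² - 1*46)*38² = (-90 + 2116 - 46)*1444 = 1980*1444 = 2859120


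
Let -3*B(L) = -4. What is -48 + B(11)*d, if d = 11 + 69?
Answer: 176/3 ≈ 58.667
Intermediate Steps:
B(L) = 4/3 (B(L) = -⅓*(-4) = 4/3)
d = 80
-48 + B(11)*d = -48 + (4/3)*80 = -48 + 320/3 = 176/3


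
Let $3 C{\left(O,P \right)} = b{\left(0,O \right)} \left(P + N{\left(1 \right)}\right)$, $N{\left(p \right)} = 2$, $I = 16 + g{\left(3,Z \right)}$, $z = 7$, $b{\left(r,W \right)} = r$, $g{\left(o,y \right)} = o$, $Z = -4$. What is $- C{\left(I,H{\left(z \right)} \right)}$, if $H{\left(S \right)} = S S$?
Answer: $0$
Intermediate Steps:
$I = 19$ ($I = 16 + 3 = 19$)
$H{\left(S \right)} = S^{2}$
$C{\left(O,P \right)} = 0$ ($C{\left(O,P \right)} = \frac{0 \left(P + 2\right)}{3} = \frac{0 \left(2 + P\right)}{3} = \frac{1}{3} \cdot 0 = 0$)
$- C{\left(I,H{\left(z \right)} \right)} = \left(-1\right) 0 = 0$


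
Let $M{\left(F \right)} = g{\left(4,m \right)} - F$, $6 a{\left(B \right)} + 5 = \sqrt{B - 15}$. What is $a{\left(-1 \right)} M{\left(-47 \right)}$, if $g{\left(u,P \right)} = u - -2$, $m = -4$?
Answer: $- \frac{265}{6} + \frac{106 i}{3} \approx -44.167 + 35.333 i$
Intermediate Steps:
$g{\left(u,P \right)} = 2 + u$ ($g{\left(u,P \right)} = u + 2 = 2 + u$)
$a{\left(B \right)} = - \frac{5}{6} + \frac{\sqrt{-15 + B}}{6}$ ($a{\left(B \right)} = - \frac{5}{6} + \frac{\sqrt{B - 15}}{6} = - \frac{5}{6} + \frac{\sqrt{-15 + B}}{6}$)
$M{\left(F \right)} = 6 - F$ ($M{\left(F \right)} = \left(2 + 4\right) - F = 6 - F$)
$a{\left(-1 \right)} M{\left(-47 \right)} = \left(- \frac{5}{6} + \frac{\sqrt{-15 - 1}}{6}\right) \left(6 - -47\right) = \left(- \frac{5}{6} + \frac{\sqrt{-16}}{6}\right) \left(6 + 47\right) = \left(- \frac{5}{6} + \frac{4 i}{6}\right) 53 = \left(- \frac{5}{6} + \frac{2 i}{3}\right) 53 = - \frac{265}{6} + \frac{106 i}{3}$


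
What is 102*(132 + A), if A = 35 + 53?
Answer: 22440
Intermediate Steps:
A = 88
102*(132 + A) = 102*(132 + 88) = 102*220 = 22440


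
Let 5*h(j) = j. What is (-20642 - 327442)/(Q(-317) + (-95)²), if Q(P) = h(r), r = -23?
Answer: -290070/7517 ≈ -38.589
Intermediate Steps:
h(j) = j/5
Q(P) = -23/5 (Q(P) = (⅕)*(-23) = -23/5)
(-20642 - 327442)/(Q(-317) + (-95)²) = (-20642 - 327442)/(-23/5 + (-95)²) = -348084/(-23/5 + 9025) = -348084/45102/5 = -348084*5/45102 = -290070/7517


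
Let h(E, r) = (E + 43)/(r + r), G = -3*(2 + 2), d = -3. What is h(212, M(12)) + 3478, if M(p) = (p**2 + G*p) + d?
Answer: 6871/2 ≈ 3435.5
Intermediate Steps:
G = -12 (G = -3*4 = -12)
M(p) = -3 + p**2 - 12*p (M(p) = (p**2 - 12*p) - 3 = -3 + p**2 - 12*p)
h(E, r) = (43 + E)/(2*r) (h(E, r) = (43 + E)/((2*r)) = (43 + E)*(1/(2*r)) = (43 + E)/(2*r))
h(212, M(12)) + 3478 = (43 + 212)/(2*(-3 + 12**2 - 12*12)) + 3478 = (1/2)*255/(-3 + 144 - 144) + 3478 = (1/2)*255/(-3) + 3478 = (1/2)*(-1/3)*255 + 3478 = -85/2 + 3478 = 6871/2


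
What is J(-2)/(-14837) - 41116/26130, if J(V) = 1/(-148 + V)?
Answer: -1016729863/646151350 ≈ -1.5735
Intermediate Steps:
J(-2)/(-14837) - 41116/26130 = 1/(-148 - 2*(-14837)) - 41116/26130 = -1/14837/(-150) - 41116*1/26130 = -1/150*(-1/14837) - 20558/13065 = 1/2225550 - 20558/13065 = -1016729863/646151350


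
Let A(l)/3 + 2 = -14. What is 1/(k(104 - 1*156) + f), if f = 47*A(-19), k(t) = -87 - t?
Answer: -1/2291 ≈ -0.00043649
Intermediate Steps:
A(l) = -48 (A(l) = -6 + 3*(-14) = -6 - 42 = -48)
f = -2256 (f = 47*(-48) = -2256)
1/(k(104 - 1*156) + f) = 1/((-87 - (104 - 1*156)) - 2256) = 1/((-87 - (104 - 156)) - 2256) = 1/((-87 - 1*(-52)) - 2256) = 1/((-87 + 52) - 2256) = 1/(-35 - 2256) = 1/(-2291) = -1/2291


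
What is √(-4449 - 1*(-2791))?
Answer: I*√1658 ≈ 40.719*I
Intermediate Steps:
√(-4449 - 1*(-2791)) = √(-4449 + 2791) = √(-1658) = I*√1658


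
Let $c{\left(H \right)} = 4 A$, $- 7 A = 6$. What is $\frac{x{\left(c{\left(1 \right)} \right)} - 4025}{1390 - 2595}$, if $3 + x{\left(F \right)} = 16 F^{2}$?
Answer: $\frac{188156}{59045} \approx 3.1867$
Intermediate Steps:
$A = - \frac{6}{7}$ ($A = \left(- \frac{1}{7}\right) 6 = - \frac{6}{7} \approx -0.85714$)
$c{\left(H \right)} = - \frac{24}{7}$ ($c{\left(H \right)} = 4 \left(- \frac{6}{7}\right) = - \frac{24}{7}$)
$x{\left(F \right)} = -3 + 16 F^{2}$
$\frac{x{\left(c{\left(1 \right)} \right)} - 4025}{1390 - 2595} = \frac{\left(-3 + 16 \left(- \frac{24}{7}\right)^{2}\right) - 4025}{1390 - 2595} = \frac{\left(-3 + 16 \cdot \frac{576}{49}\right) - 4025}{-1205} = \left(\left(-3 + \frac{9216}{49}\right) - 4025\right) \left(- \frac{1}{1205}\right) = \left(\frac{9069}{49} - 4025\right) \left(- \frac{1}{1205}\right) = \left(- \frac{188156}{49}\right) \left(- \frac{1}{1205}\right) = \frac{188156}{59045}$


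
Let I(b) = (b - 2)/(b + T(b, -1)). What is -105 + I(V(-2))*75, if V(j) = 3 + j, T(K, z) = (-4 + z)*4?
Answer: -1920/19 ≈ -101.05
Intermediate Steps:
T(K, z) = -16 + 4*z
I(b) = (-2 + b)/(-20 + b) (I(b) = (b - 2)/(b + (-16 + 4*(-1))) = (-2 + b)/(b + (-16 - 4)) = (-2 + b)/(b - 20) = (-2 + b)/(-20 + b))
-105 + I(V(-2))*75 = -105 + ((-2 + (3 - 2))/(-20 + (3 - 2)))*75 = -105 + ((-2 + 1)/(-20 + 1))*75 = -105 + (-1/(-19))*75 = -105 - 1/19*(-1)*75 = -105 + (1/19)*75 = -105 + 75/19 = -1920/19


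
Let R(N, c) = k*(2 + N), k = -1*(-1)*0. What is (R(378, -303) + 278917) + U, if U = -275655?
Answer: 3262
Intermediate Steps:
k = 0 (k = 1*0 = 0)
R(N, c) = 0 (R(N, c) = 0*(2 + N) = 0)
(R(378, -303) + 278917) + U = (0 + 278917) - 275655 = 278917 - 275655 = 3262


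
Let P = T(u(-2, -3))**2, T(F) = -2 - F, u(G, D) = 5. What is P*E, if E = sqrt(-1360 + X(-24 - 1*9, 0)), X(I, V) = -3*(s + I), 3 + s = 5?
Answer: 49*I*sqrt(1267) ≈ 1744.2*I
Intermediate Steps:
s = 2 (s = -3 + 5 = 2)
X(I, V) = -6 - 3*I (X(I, V) = -3*(2 + I) = -6 - 3*I)
P = 49 (P = (-2 - 1*5)**2 = (-2 - 5)**2 = (-7)**2 = 49)
E = I*sqrt(1267) (E = sqrt(-1360 + (-6 - 3*(-24 - 1*9))) = sqrt(-1360 + (-6 - 3*(-24 - 9))) = sqrt(-1360 + (-6 - 3*(-33))) = sqrt(-1360 + (-6 + 99)) = sqrt(-1360 + 93) = sqrt(-1267) = I*sqrt(1267) ≈ 35.595*I)
P*E = 49*(I*sqrt(1267)) = 49*I*sqrt(1267)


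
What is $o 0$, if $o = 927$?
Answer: $0$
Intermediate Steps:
$o 0 = 927 \cdot 0 = 0$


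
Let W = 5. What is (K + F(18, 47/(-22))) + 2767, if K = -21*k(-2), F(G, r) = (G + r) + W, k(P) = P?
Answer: 62257/22 ≈ 2829.9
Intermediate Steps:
F(G, r) = 5 + G + r (F(G, r) = (G + r) + 5 = 5 + G + r)
K = 42 (K = -21*(-2) = 42)
(K + F(18, 47/(-22))) + 2767 = (42 + (5 + 18 + 47/(-22))) + 2767 = (42 + (5 + 18 + 47*(-1/22))) + 2767 = (42 + (5 + 18 - 47/22)) + 2767 = (42 + 459/22) + 2767 = 1383/22 + 2767 = 62257/22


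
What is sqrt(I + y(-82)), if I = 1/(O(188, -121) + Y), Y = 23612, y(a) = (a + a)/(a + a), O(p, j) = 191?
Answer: 2*sqrt(141651653)/23803 ≈ 1.0000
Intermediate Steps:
y(a) = 1 (y(a) = (2*a)/((2*a)) = (2*a)*(1/(2*a)) = 1)
I = 1/23803 (I = 1/(191 + 23612) = 1/23803 ≈ 4.2011e-5)
sqrt(I + y(-82)) = sqrt(1/23803 + 1) = sqrt(23804/23803) = 2*sqrt(141651653)/23803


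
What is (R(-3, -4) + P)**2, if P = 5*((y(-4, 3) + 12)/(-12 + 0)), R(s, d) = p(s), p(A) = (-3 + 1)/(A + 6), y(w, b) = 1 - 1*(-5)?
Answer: 2401/36 ≈ 66.694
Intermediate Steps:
y(w, b) = 6 (y(w, b) = 1 + 5 = 6)
p(A) = -2/(6 + A)
R(s, d) = -2/(6 + s)
P = -15/2 (P = 5*((6 + 12)/(-12 + 0)) = 5*(18/(-12)) = 5*(18*(-1/12)) = 5*(-3/2) = -15/2 ≈ -7.5000)
(R(-3, -4) + P)**2 = (-2/(6 - 3) - 15/2)**2 = (-2/3 - 15/2)**2 = (-49/6)**2 = 2401/36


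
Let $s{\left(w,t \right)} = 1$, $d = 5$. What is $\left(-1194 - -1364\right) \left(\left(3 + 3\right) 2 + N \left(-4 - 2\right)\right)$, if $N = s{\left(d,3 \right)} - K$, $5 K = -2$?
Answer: $612$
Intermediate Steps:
$K = - \frac{2}{5}$ ($K = \frac{1}{5} \left(-2\right) = - \frac{2}{5} \approx -0.4$)
$N = \frac{7}{5}$ ($N = 1 - - \frac{2}{5} = 1 + \frac{2}{5} = \frac{7}{5} \approx 1.4$)
$\left(-1194 - -1364\right) \left(\left(3 + 3\right) 2 + N \left(-4 - 2\right)\right) = \left(-1194 - -1364\right) \left(\left(3 + 3\right) 2 + \frac{7 \left(-4 - 2\right)}{5}\right) = \left(-1194 + 1364\right) \left(6 \cdot 2 + \frac{7}{5} \left(-6\right)\right) = 170 \left(12 - \frac{42}{5}\right) = 170 \cdot \frac{18}{5} = 612$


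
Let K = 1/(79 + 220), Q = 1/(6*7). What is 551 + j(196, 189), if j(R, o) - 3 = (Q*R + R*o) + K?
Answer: 33729595/897 ≈ 37603.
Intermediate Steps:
Q = 1/42 ≈ 0.023810
K = 1/299 ≈ 0.0033445
j(R, o) = 898/299 + R/42 + R*o (j(R, o) = 3 + ((R/42 + R*o) + 1/299) = 3 + (1/299 + R/42 + R*o) = 898/299 + R/42 + R*o)
551 + j(196, 189) = 551 + (898/299 + (1/42)*196 + 196*189) = 551 + (898/299 + 14/3 + 37044) = 551 + 33235348/897 = 33729595/897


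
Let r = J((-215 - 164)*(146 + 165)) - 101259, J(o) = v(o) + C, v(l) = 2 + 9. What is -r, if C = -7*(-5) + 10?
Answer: 101203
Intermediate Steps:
v(l) = 11
C = 45 (C = 35 + 10 = 45)
J(o) = 56 (J(o) = 11 + 45 = 56)
r = -101203 (r = 56 - 101259 = -101203)
-r = -1*(-101203) = 101203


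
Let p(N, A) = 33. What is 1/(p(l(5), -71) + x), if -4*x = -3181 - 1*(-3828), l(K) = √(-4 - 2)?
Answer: -4/515 ≈ -0.0077670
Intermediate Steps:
l(K) = I*√6 (l(K) = √(-6) = I*√6)
x = -647/4 (x = -(-3181 - 1*(-3828))/4 = -(-3181 + 3828)/4 = -¼*647 = -647/4 ≈ -161.75)
1/(p(l(5), -71) + x) = 1/(33 - 647/4) = 1/(-515/4) = -4/515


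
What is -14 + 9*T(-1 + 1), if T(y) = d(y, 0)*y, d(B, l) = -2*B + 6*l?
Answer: -14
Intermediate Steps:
T(y) = -2*y² (T(y) = (-2*y + 6*0)*y = (-2*y + 0)*y = (-2*y)*y = -2*y²)
-14 + 9*T(-1 + 1) = -14 + 9*(-2*(-1 + 1)²) = -14 + 9*(-2*0²) = -14 + 9*(-2*0) = -14 + 9*0 = -14 + 0 = -14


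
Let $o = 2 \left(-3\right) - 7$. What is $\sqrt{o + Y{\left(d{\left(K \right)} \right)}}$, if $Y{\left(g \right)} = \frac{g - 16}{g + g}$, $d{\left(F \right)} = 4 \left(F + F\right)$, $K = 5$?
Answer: $\frac{i \sqrt{1270}}{10} \approx 3.5637 i$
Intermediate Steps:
$d{\left(F \right)} = 8 F$ ($d{\left(F \right)} = 4 \cdot 2 F = 8 F$)
$Y{\left(g \right)} = \frac{-16 + g}{2 g}$ ($Y{\left(g \right)} = \frac{g - 16}{2 g} = \left(g - 16\right) \frac{1}{2 g} = \left(-16 + g\right) \frac{1}{2 g} = \frac{-16 + g}{2 g}$)
$o = -13$ ($o = -6 - 7 = -13$)
$\sqrt{o + Y{\left(d{\left(K \right)} \right)}} = \sqrt{-13 + \frac{-16 + 8 \cdot 5}{2 \cdot 8 \cdot 5}} = \sqrt{-13 + \frac{-16 + 40}{2 \cdot 40}} = \sqrt{-13 + \frac{1}{2} \cdot \frac{1}{40} \cdot 24} = \sqrt{-13 + \frac{3}{10}} = \sqrt{- \frac{127}{10}} = \frac{i \sqrt{1270}}{10}$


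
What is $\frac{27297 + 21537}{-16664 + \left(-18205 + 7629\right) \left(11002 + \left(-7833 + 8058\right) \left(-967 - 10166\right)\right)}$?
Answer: $\frac{2713}{1465317388} \approx 1.8515 \cdot 10^{-6}$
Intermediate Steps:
$\frac{27297 + 21537}{-16664 + \left(-18205 + 7629\right) \left(11002 + \left(-7833 + 8058\right) \left(-967 - 10166\right)\right)} = \frac{48834}{-16664 - 10576 \left(11002 + 225 \left(-11133\right)\right)} = \frac{48834}{-16664 - 10576 \left(11002 - 2504925\right)} = \frac{48834}{-16664 - -26375729648} = \frac{48834}{-16664 + 26375729648} = \frac{48834}{26375712984} = 48834 \cdot \frac{1}{26375712984} = \frac{2713}{1465317388}$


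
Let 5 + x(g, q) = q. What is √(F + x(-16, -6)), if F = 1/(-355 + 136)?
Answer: I*√527790/219 ≈ 3.3173*I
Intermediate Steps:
x(g, q) = -5 + q
F = -1/219 (F = 1/(-219) = -1/219 ≈ -0.0045662)
√(F + x(-16, -6)) = √(-1/219 + (-5 - 6)) = √(-1/219 - 11) = √(-2410/219) = I*√527790/219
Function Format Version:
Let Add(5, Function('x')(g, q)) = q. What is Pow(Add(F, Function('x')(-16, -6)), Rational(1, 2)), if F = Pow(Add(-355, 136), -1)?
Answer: Mul(Rational(1, 219), I, Pow(527790, Rational(1, 2))) ≈ Mul(3.3173, I)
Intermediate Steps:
Function('x')(g, q) = Add(-5, q)
F = Rational(-1, 219) (F = Pow(-219, -1) = Rational(-1, 219) ≈ -0.0045662)
Pow(Add(F, Function('x')(-16, -6)), Rational(1, 2)) = Pow(Add(Rational(-1, 219), Add(-5, -6)), Rational(1, 2)) = Pow(Add(Rational(-1, 219), -11), Rational(1, 2)) = Pow(Rational(-2410, 219), Rational(1, 2)) = Mul(Rational(1, 219), I, Pow(527790, Rational(1, 2)))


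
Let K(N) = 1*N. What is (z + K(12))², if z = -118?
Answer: 11236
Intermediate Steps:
K(N) = N
(z + K(12))² = (-118 + 12)² = (-106)² = 11236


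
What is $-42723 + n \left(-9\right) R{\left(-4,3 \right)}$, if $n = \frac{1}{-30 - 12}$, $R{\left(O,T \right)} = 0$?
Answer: $-42723$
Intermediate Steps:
$n = - \frac{1}{42}$ ($n = \frac{1}{-42} = - \frac{1}{42} \approx -0.02381$)
$-42723 + n \left(-9\right) R{\left(-4,3 \right)} = -42723 + \left(- \frac{1}{42}\right) \left(-9\right) 0 = -42723 + \frac{3}{14} \cdot 0 = -42723 + 0 = -42723$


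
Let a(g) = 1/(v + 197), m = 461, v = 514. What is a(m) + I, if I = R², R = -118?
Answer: 9899965/711 ≈ 13924.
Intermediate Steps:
I = 13924 (I = (-118)² = 13924)
a(g) = 1/711 (a(g) = 1/(514 + 197) = 1/711)
a(m) + I = 1/711 + 13924 = 9899965/711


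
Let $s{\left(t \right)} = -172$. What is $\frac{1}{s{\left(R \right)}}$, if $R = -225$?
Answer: $- \frac{1}{172} \approx -0.005814$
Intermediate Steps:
$\frac{1}{s{\left(R \right)}} = \frac{1}{-172} = - \frac{1}{172}$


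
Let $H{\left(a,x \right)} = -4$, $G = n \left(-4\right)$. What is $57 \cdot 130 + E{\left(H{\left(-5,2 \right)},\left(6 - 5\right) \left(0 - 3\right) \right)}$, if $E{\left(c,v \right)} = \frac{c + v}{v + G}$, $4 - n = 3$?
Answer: $7411$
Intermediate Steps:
$n = 1$ ($n = 4 - 3 = 1$)
$G = -4$ ($G = 1 \left(-4\right) = -4$)
$E{\left(c,v \right)} = \frac{c + v}{-4 + v}$ ($E{\left(c,v \right)} = \frac{c + v}{v - 4} = \frac{c + v}{-4 + v}$)
$57 \cdot 130 + E{\left(H{\left(-5,2 \right)},\left(6 - 5\right) \left(0 - 3\right) \right)} = 57 \cdot 130 + \frac{-4 + \left(6 - 5\right) \left(0 - 3\right)}{-4 + \left(6 - 5\right) \left(0 - 3\right)} = 7410 + \frac{-4 + 1 \left(-3\right)}{-4 + 1 \left(-3\right)} = 7410 + \frac{-4 - 3}{-4 - 3} = 7410 + \frac{1}{-7} \left(-7\right) = 7410 - -1 = 7410 + 1 = 7411$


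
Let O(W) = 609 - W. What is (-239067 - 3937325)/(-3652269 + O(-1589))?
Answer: 4176392/3650071 ≈ 1.1442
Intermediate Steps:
(-239067 - 3937325)/(-3652269 + O(-1589)) = (-239067 - 3937325)/(-3652269 + (609 - 1*(-1589))) = -4176392/(-3652269 + (609 + 1589)) = -4176392/(-3652269 + 2198) = -4176392/(-3650071) = -4176392*(-1/3650071) = 4176392/3650071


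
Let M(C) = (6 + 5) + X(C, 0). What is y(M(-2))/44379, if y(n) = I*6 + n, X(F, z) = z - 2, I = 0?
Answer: 1/4931 ≈ 0.00020280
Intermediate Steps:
X(F, z) = -2 + z
M(C) = 9 (M(C) = (6 + 5) + (-2 + 0) = 11 - 2 = 9)
y(n) = n (y(n) = 0*6 + n = 0 + n = n)
y(M(-2))/44379 = 9/44379 = 9*(1/44379) = 1/4931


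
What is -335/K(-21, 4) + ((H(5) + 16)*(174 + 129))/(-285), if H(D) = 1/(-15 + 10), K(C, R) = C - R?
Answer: -1614/475 ≈ -3.3979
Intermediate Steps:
H(D) = -⅕ (H(D) = 1/(-5) = -⅕)
-335/K(-21, 4) + ((H(5) + 16)*(174 + 129))/(-285) = -335/(-21 - 1*4) + ((-⅕ + 16)*(174 + 129))/(-285) = -335/(-21 - 4) + ((79/5)*303)*(-1/285) = -335/(-25) + (23937/5)*(-1/285) = -335*(-1/25) - 7979/475 = 67/5 - 7979/475 = -1614/475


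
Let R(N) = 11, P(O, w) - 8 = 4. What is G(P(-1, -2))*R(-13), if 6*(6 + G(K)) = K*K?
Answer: 198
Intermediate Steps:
P(O, w) = 12 (P(O, w) = 8 + 4 = 12)
G(K) = -6 + K²/6 (G(K) = -6 + (K*K)/6 = -6 + K²/6)
G(P(-1, -2))*R(-13) = (-6 + (⅙)*12²)*11 = (-6 + (⅙)*144)*11 = (-6 + 24)*11 = 18*11 = 198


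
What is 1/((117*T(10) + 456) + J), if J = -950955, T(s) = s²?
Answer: -1/938799 ≈ -1.0652e-6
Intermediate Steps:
1/((117*T(10) + 456) + J) = 1/((117*10² + 456) - 950955) = 1/((117*100 + 456) - 950955) = 1/((11700 + 456) - 950955) = 1/(12156 - 950955) = 1/(-938799) = -1/938799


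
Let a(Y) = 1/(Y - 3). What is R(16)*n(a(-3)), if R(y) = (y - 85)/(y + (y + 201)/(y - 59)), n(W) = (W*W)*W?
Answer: 989/33912 ≈ 0.029164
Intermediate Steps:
a(Y) = 1/(-3 + Y)
n(W) = W³ (n(W) = W²*W = W³)
R(y) = (-85 + y)/(y + (201 + y)/(-59 + y))
R(16)*n(a(-3)) = ((5015 + 16² - 144*16)/(201 + 16² - 58*16))*(1/(-3 - 3))³ = ((5015 + 256 - 2304)/(201 + 256 - 928))*(1/(-6))³ = (2967/(-471))*(-⅙)³ = -1/471*2967*(-1/216) = -989/157*(-1/216) = 989/33912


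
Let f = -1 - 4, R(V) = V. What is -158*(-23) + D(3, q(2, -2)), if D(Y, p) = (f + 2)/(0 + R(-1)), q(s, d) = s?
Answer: 3637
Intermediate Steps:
f = -5
D(Y, p) = 3 (D(Y, p) = (-5 + 2)/(0 - 1) = -3/(-1) = -3*(-1) = 3)
-158*(-23) + D(3, q(2, -2)) = -158*(-23) + 3 = 3634 + 3 = 3637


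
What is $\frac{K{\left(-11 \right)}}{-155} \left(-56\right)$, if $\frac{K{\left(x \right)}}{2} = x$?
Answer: $- \frac{1232}{155} \approx -7.9484$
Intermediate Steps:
$K{\left(x \right)} = 2 x$
$\frac{K{\left(-11 \right)}}{-155} \left(-56\right) = \frac{2 \left(-11\right)}{-155} \left(-56\right) = \left(- \frac{1}{155}\right) \left(-22\right) \left(-56\right) = \frac{22}{155} \left(-56\right) = - \frac{1232}{155}$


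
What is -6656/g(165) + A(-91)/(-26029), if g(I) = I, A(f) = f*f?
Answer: -174615389/4294785 ≈ -40.658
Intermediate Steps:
A(f) = f²
-6656/g(165) + A(-91)/(-26029) = -6656/165 + (-91)²/(-26029) = -6656*1/165 + 8281*(-1/26029) = -6656/165 - 8281/26029 = -174615389/4294785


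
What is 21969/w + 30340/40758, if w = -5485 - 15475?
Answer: -129743051/427143840 ≈ -0.30375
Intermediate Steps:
w = -20960
21969/w + 30340/40758 = 21969/(-20960) + 30340/40758 = 21969*(-1/20960) + 30340*(1/40758) = -21969/20960 + 15170/20379 = -129743051/427143840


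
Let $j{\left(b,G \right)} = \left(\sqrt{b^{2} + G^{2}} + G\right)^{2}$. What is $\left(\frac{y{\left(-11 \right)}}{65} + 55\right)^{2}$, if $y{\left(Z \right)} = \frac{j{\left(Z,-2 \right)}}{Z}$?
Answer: $\frac{1536328416}{511225} + \frac{313568 \sqrt{5}}{102245} \approx 3012.0$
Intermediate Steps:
$j{\left(b,G \right)} = \left(G + \sqrt{G^{2} + b^{2}}\right)^{2}$ ($j{\left(b,G \right)} = \left(\sqrt{G^{2} + b^{2}} + G\right)^{2} = \left(G + \sqrt{G^{2} + b^{2}}\right)^{2}$)
$y{\left(Z \right)} = \frac{\left(-2 + \sqrt{4 + Z^{2}}\right)^{2}}{Z}$ ($y{\left(Z \right)} = \frac{\left(-2 + \sqrt{\left(-2\right)^{2} + Z^{2}}\right)^{2}}{Z} = \frac{\left(-2 + \sqrt{4 + Z^{2}}\right)^{2}}{Z}$)
$\left(\frac{y{\left(-11 \right)}}{65} + 55\right)^{2} = \left(\frac{\frac{1}{-11} \left(-2 + \sqrt{4 + \left(-11\right)^{2}}\right)^{2}}{65} + 55\right)^{2} = \left(- \frac{\left(-2 + \sqrt{4 + 121}\right)^{2}}{11} \cdot \frac{1}{65} + 55\right)^{2} = \left(- \frac{\left(-2 + \sqrt{125}\right)^{2}}{11} \cdot \frac{1}{65} + 55\right)^{2} = \left(- \frac{\left(-2 + 5 \sqrt{5}\right)^{2}}{11} \cdot \frac{1}{65} + 55\right)^{2} = \left(- \frac{\left(-2 + 5 \sqrt{5}\right)^{2}}{715} + 55\right)^{2} = \left(55 - \frac{\left(-2 + 5 \sqrt{5}\right)^{2}}{715}\right)^{2}$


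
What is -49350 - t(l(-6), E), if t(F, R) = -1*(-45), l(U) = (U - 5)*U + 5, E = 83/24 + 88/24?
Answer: -49395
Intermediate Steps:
E = 57/8 (E = 83*(1/24) + 88*(1/24) = 83/24 + 11/3 = 57/8 ≈ 7.1250)
l(U) = 5 + U*(-5 + U) (l(U) = (-5 + U)*U + 5 = U*(-5 + U) + 5 = 5 + U*(-5 + U))
t(F, R) = 45
-49350 - t(l(-6), E) = -49350 - 1*45 = -49350 - 45 = -49395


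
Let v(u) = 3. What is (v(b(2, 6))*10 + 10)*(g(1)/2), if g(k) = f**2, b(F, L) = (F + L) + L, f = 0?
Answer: 0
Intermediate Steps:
b(F, L) = F + 2*L
g(k) = 0 (g(k) = 0**2 = 0)
(v(b(2, 6))*10 + 10)*(g(1)/2) = (3*10 + 10)*(0/2) = (30 + 10)*(0*(1/2)) = 40*0 = 0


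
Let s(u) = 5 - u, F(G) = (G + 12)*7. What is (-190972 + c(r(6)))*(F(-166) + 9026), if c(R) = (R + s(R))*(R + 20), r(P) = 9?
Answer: -1516692996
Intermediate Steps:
F(G) = 84 + 7*G (F(G) = (12 + G)*7 = 84 + 7*G)
c(R) = 100 + 5*R (c(R) = (R + (5 - R))*(R + 20) = 5*(20 + R) = 100 + 5*R)
(-190972 + c(r(6)))*(F(-166) + 9026) = (-190972 + (100 + 5*9))*((84 + 7*(-166)) + 9026) = (-190972 + (100 + 45))*((84 - 1162) + 9026) = (-190972 + 145)*(-1078 + 9026) = -190827*7948 = -1516692996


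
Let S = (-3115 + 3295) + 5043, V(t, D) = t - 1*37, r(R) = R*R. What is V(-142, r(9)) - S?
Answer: -5402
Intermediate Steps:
r(R) = R²
V(t, D) = -37 + t (V(t, D) = t - 37 = -37 + t)
S = 5223 (S = 180 + 5043 = 5223)
V(-142, r(9)) - S = (-37 - 142) - 1*5223 = -179 - 5223 = -5402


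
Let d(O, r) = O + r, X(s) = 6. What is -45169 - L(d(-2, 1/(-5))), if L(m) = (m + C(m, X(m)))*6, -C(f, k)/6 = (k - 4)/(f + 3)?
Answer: -225329/5 ≈ -45066.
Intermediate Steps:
C(f, k) = -6*(-4 + k)/(3 + f) (C(f, k) = -6*(k - 4)/(f + 3) = -6*(-4 + k)/(3 + f))
L(m) = -72/(3 + m) + 6*m (L(m) = (m + 6*(4 - 1*6)/(3 + m))*6 = (m + 6*(4 - 6)/(3 + m))*6 = (m + 6*(-2)/(3 + m))*6 = (m - 12/(3 + m))*6 = -72/(3 + m) + 6*m)
-45169 - L(d(-2, 1/(-5))) = -45169 - 6*(-12 + (-2 + 1/(-5))*(3 + (-2 + 1/(-5))))/(3 + (-2 + 1/(-5))) = -45169 - 6*(-12 + (-2 + 1*(-⅕))*(3 + (-2 + 1*(-⅕))))/(3 + (-2 + 1*(-⅕))) = -45169 - 6*(-12 + (-2 - ⅕)*(3 + (-2 - ⅕)))/(3 + (-2 - ⅕)) = -45169 - 6*(-12 - 11*(3 - 11/5)/5)/(3 - 11/5) = -45169 - 6*(-12 - 11/5*⅘)/⅘ = -45169 - 6*5*(-12 - 44/25)/4 = -45169 - 6*5*(-344)/(4*25) = -45169 - 1*(-516/5) = -45169 + 516/5 = -225329/5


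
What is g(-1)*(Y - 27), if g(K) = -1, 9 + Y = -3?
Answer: 39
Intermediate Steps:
Y = -12 (Y = -9 - 3 = -12)
g(-1)*(Y - 27) = -(-12 - 27) = -1*(-39) = 39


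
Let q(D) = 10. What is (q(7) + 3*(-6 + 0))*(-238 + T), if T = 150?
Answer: 704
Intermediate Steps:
(q(7) + 3*(-6 + 0))*(-238 + T) = (10 + 3*(-6 + 0))*(-238 + 150) = (10 + 3*(-6))*(-88) = (10 - 18)*(-88) = -8*(-88) = 704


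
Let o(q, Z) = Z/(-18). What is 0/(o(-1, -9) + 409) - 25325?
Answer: -25325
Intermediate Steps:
o(q, Z) = -Z/18 (o(q, Z) = Z*(-1/18) = -Z/18)
0/(o(-1, -9) + 409) - 25325 = 0/(-1/18*(-9) + 409) - 25325 = 0/(½ + 409) - 25325 = 0/(819/2) - 25325 = (2/819)*0 - 25325 = 0 - 25325 = -25325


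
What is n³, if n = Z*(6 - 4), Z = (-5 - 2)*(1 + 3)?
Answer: -175616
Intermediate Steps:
Z = -28 (Z = -7*4 = -28)
n = -56 (n = -28*(6 - 4) = -28*2 = -56)
n³ = (-56)³ = -175616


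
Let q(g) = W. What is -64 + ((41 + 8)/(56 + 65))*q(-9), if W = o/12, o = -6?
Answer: -15537/242 ≈ -64.203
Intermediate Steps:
W = -½ (W = -6/12 = -6*1/12 = -½ ≈ -0.50000)
q(g) = -½
-64 + ((41 + 8)/(56 + 65))*q(-9) = -64 + ((41 + 8)/(56 + 65))*(-½) = -64 + (49/121)*(-½) = -64 - 49/242 = -15537/242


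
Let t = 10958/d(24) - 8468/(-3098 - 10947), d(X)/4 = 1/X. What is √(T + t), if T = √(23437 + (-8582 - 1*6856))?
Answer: √(4617195640 + 70225*√7999)/265 ≈ 256.59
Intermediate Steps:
d(X) = 4/X
T = √7999 (T = √(23437 + (-8582 - 6856)) = √(23437 - 15438) = √7999 ≈ 89.437)
t = 923439128/14045 (t = 10958/((4/24)) - 8468/(-3098 - 10947) = 10958/((4*(1/24))) - 8468/(-14045) = 10958/(⅙) - 8468*(-1/14045) = 10958*6 + 8468/14045 = 65748 + 8468/14045 = 923439128/14045 ≈ 65749.)
√(T + t) = √(√7999 + 923439128/14045) = √(923439128/14045 + √7999)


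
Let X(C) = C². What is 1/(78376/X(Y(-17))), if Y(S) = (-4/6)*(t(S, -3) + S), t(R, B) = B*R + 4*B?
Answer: 242/88173 ≈ 0.0027446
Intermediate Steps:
t(R, B) = 4*B + B*R
Y(S) = 8 + 4*S/3 (Y(S) = (-4/6)*(-3*(4 + S) + S) = (-4*⅙)*((-12 - 3*S) + S) = -2*(-12 - 2*S)/3 = 8 + 4*S/3)
1/(78376/X(Y(-17))) = 1/(78376/((8 + (4/3)*(-17))²)) = 1/(78376/((8 - 68/3)²)) = 1/(78376/((-44/3)²)) = 1/(78376/(1936/9)) = 1/(78376*(9/1936)) = 1/(88173/242) = 242/88173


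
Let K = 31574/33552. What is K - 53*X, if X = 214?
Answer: -190257605/16776 ≈ -11341.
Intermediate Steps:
K = 15787/16776 (K = 31574*(1/33552) = 15787/16776 ≈ 0.94105)
K - 53*X = 15787/16776 - 53*214 = 15787/16776 - 11342 = -190257605/16776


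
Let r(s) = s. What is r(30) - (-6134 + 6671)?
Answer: -507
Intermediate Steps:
r(30) - (-6134 + 6671) = 30 - (-6134 + 6671) = 30 - 1*537 = 30 - 537 = -507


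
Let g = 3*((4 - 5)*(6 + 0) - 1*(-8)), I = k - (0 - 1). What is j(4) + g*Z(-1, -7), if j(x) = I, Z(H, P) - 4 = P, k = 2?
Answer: -15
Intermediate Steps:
Z(H, P) = 4 + P
I = 3 (I = 2 - (0 - 1) = 2 - 1*(-1) = 2 + 1 = 3)
j(x) = 3
g = 6 (g = 3*(-1*6 + 8) = 3*(-6 + 8) = 3*2 = 6)
j(4) + g*Z(-1, -7) = 3 + 6*(4 - 7) = 3 + 6*(-3) = 3 - 18 = -15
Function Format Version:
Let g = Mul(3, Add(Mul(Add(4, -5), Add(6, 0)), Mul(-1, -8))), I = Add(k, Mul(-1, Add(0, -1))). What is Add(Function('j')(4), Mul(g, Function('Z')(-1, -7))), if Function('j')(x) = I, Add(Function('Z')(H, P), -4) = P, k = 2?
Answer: -15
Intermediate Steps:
Function('Z')(H, P) = Add(4, P)
I = 3 (I = Add(2, Mul(-1, Add(0, -1))) = Add(2, Mul(-1, -1)) = Add(2, 1) = 3)
Function('j')(x) = 3
g = 6 (g = Mul(3, Add(Mul(-1, 6), 8)) = Mul(3, Add(-6, 8)) = Mul(3, 2) = 6)
Add(Function('j')(4), Mul(g, Function('Z')(-1, -7))) = Add(3, Mul(6, Add(4, -7))) = Add(3, Mul(6, -3)) = Add(3, -18) = -15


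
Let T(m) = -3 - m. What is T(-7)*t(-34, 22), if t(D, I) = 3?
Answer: 12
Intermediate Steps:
T(-7)*t(-34, 22) = (-3 - 1*(-7))*3 = (-3 + 7)*3 = 4*3 = 12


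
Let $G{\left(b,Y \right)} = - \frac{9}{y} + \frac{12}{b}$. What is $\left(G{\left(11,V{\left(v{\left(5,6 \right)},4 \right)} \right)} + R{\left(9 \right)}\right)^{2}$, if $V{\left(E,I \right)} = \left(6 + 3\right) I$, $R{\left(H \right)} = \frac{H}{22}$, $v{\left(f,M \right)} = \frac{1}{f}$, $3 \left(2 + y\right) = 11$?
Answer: $\frac{1521}{100} \approx 15.21$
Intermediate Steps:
$y = \frac{5}{3}$ ($y = -2 + \frac{1}{3} \cdot 11 = -2 + \frac{11}{3} = \frac{5}{3} \approx 1.6667$)
$R{\left(H \right)} = \frac{H}{22}$ ($R{\left(H \right)} = H \frac{1}{22} = \frac{H}{22}$)
$V{\left(E,I \right)} = 9 I$
$G{\left(b,Y \right)} = - \frac{27}{5} + \frac{12}{b}$ ($G{\left(b,Y \right)} = - \frac{9}{\frac{5}{3}} + \frac{12}{b} = \left(-9\right) \frac{3}{5} + \frac{12}{b} = - \frac{27}{5} + \frac{12}{b}$)
$\left(G{\left(11,V{\left(v{\left(5,6 \right)},4 \right)} \right)} + R{\left(9 \right)}\right)^{2} = \left(\left(- \frac{27}{5} + \frac{12}{11}\right) + \frac{1}{22} \cdot 9\right)^{2} = \left(\left(- \frac{27}{5} + 12 \cdot \frac{1}{11}\right) + \frac{9}{22}\right)^{2} = \left(\left(- \frac{27}{5} + \frac{12}{11}\right) + \frac{9}{22}\right)^{2} = \left(- \frac{237}{55} + \frac{9}{22}\right)^{2} = \left(- \frac{39}{10}\right)^{2} = \frac{1521}{100}$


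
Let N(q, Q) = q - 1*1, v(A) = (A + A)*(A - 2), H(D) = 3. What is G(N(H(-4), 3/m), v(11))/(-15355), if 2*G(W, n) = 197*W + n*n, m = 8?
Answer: -19799/15355 ≈ -1.2894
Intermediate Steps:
v(A) = 2*A*(-2 + A) (v(A) = (2*A)*(-2 + A) = 2*A*(-2 + A))
N(q, Q) = -1 + q (N(q, Q) = q - 1 = -1 + q)
G(W, n) = n**2/2 + 197*W/2 (G(W, n) = (197*W + n*n)/2 = (197*W + n**2)/2 = (n**2 + 197*W)/2 = n**2/2 + 197*W/2)
G(N(H(-4), 3/m), v(11))/(-15355) = ((2*11*(-2 + 11))**2/2 + 197*(-1 + 3)/2)/(-15355) = ((2*11*9)**2/2 + (197/2)*2)*(-1/15355) = ((1/2)*198**2 + 197)*(-1/15355) = ((1/2)*39204 + 197)*(-1/15355) = (19602 + 197)*(-1/15355) = 19799*(-1/15355) = -19799/15355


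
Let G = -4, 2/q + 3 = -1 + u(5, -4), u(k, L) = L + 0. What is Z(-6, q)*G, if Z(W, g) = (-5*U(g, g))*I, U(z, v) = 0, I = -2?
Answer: 0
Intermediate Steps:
u(k, L) = L
q = -¼ (q = 2/(-3 + (-1 - 4)) = 2/(-3 - 5) = 2/(-8) = 2*(-⅛) = -¼ ≈ -0.25000)
Z(W, g) = 0 (Z(W, g) = -5*0*(-2) = 0*(-2) = 0)
Z(-6, q)*G = 0*(-4) = 0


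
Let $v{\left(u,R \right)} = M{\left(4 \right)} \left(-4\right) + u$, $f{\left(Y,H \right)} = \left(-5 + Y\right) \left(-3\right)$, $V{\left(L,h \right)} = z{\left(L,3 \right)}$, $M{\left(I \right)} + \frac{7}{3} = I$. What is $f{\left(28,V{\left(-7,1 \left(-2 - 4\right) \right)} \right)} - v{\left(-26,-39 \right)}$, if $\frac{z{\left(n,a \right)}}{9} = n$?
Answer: $- \frac{109}{3} \approx -36.333$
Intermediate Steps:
$M{\left(I \right)} = - \frac{7}{3} + I$
$z{\left(n,a \right)} = 9 n$
$V{\left(L,h \right)} = 9 L$
$f{\left(Y,H \right)} = 15 - 3 Y$
$v{\left(u,R \right)} = - \frac{20}{3} + u$ ($v{\left(u,R \right)} = \left(- \frac{7}{3} + 4\right) \left(-4\right) + u = \frac{5}{3} \left(-4\right) + u = - \frac{20}{3} + u$)
$f{\left(28,V{\left(-7,1 \left(-2 - 4\right) \right)} \right)} - v{\left(-26,-39 \right)} = \left(15 - 84\right) - \left(- \frac{20}{3} - 26\right) = \left(15 - 84\right) - - \frac{98}{3} = -69 + \frac{98}{3} = - \frac{109}{3}$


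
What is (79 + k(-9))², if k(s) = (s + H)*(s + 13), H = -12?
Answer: 25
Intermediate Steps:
k(s) = (-12 + s)*(13 + s) (k(s) = (s - 12)*(s + 13) = (-12 + s)*(13 + s))
(79 + k(-9))² = (79 + (-156 - 9 + (-9)²))² = (79 + (-156 - 9 + 81))² = (79 - 84)² = (-5)² = 25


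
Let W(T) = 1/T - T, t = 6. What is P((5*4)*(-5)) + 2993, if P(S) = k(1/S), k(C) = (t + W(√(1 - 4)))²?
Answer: 9071/3 - 16*I*√3 ≈ 3023.7 - 27.713*I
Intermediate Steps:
k(C) = (6 - 4*I*√3/3)² (k(C) = (6 + (1/(√(1 - 4)) - √(1 - 4)))² = (6 + (1/(√(-3)) - √(-3)))² = (6 + (1/(I*√3) - I*√3))² = (6 + (-I*√3/3 - I*√3))² = (6 - 4*I*√3/3)²)
P(S) = 92/3 - 16*I*√3
P((5*4)*(-5)) + 2993 = (92/3 - 16*I*√3) + 2993 = 9071/3 - 16*I*√3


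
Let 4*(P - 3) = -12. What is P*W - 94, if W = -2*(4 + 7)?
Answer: -94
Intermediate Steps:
P = 0 (P = 3 + (¼)*(-12) = 3 - 3 = 0)
W = -22 (W = -2*11 = -22)
P*W - 94 = 0*(-22) - 94 = 0 - 94 = -94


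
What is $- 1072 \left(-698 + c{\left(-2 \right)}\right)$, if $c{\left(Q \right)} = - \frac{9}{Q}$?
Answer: $743432$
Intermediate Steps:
$- 1072 \left(-698 + c{\left(-2 \right)}\right) = - 1072 \left(-698 - \frac{9}{-2}\right) = - 1072 \left(-698 - - \frac{9}{2}\right) = - 1072 \left(-698 + \frac{9}{2}\right) = \left(-1072\right) \left(- \frac{1387}{2}\right) = 743432$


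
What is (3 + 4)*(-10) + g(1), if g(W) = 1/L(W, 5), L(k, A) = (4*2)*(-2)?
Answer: -1121/16 ≈ -70.063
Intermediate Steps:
L(k, A) = -16 (L(k, A) = 8*(-2) = -16)
g(W) = -1/16 (g(W) = 1/(-16) = -1/16)
(3 + 4)*(-10) + g(1) = (3 + 4)*(-10) - 1/16 = 7*(-10) - 1/16 = -70 - 1/16 = -1121/16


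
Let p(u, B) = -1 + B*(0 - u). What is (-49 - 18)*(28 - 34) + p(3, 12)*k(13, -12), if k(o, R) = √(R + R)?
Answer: 402 - 74*I*√6 ≈ 402.0 - 181.26*I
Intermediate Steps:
k(o, R) = √2*√R (k(o, R) = √(2*R) = √2*√R)
p(u, B) = -1 - B*u (p(u, B) = -1 + B*(-u) = -1 - B*u)
(-49 - 18)*(28 - 34) + p(3, 12)*k(13, -12) = (-49 - 18)*(28 - 34) + (-1 - 1*12*3)*(√2*√(-12)) = -67*(-6) + (-1 - 36)*(√2*(2*I*√3)) = 402 - 74*I*√6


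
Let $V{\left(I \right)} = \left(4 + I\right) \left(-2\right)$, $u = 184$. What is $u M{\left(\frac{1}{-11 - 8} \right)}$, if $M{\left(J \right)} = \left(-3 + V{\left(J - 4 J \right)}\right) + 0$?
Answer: $- \frac{39560}{19} \approx -2082.1$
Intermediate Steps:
$V{\left(I \right)} = -8 - 2 I$
$M{\left(J \right)} = -11 + 6 J$ ($M{\left(J \right)} = \left(-3 - \left(8 + 2 \left(J - 4 J\right)\right)\right) + 0 = \left(-3 - \left(8 + 2 \left(- 3 J\right)\right)\right) + 0 = \left(-3 + \left(-8 + 6 J\right)\right) + 0 = \left(-11 + 6 J\right) + 0 = -11 + 6 J$)
$u M{\left(\frac{1}{-11 - 8} \right)} = 184 \left(-11 + \frac{6}{-11 - 8}\right) = 184 \left(-11 + \frac{6}{-19}\right) = 184 \left(-11 + 6 \left(- \frac{1}{19}\right)\right) = 184 \left(-11 - \frac{6}{19}\right) = 184 \left(- \frac{215}{19}\right) = - \frac{39560}{19}$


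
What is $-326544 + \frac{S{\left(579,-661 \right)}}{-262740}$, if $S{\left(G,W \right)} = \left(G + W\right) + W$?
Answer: $- \frac{85796169817}{262740} \approx -3.2654 \cdot 10^{5}$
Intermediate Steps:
$S{\left(G,W \right)} = G + 2 W$
$-326544 + \frac{S{\left(579,-661 \right)}}{-262740} = -326544 + \frac{579 + 2 \left(-661\right)}{-262740} = -326544 + \left(579 - 1322\right) \left(- \frac{1}{262740}\right) = -326544 - - \frac{743}{262740} = -326544 + \frac{743}{262740} = - \frac{85796169817}{262740}$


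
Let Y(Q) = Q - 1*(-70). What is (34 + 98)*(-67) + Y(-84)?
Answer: -8858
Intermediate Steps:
Y(Q) = 70 + Q (Y(Q) = Q + 70 = 70 + Q)
(34 + 98)*(-67) + Y(-84) = (34 + 98)*(-67) + (70 - 84) = 132*(-67) - 14 = -8844 - 14 = -8858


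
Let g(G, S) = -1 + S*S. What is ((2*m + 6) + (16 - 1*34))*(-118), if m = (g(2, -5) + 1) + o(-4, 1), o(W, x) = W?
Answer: -3540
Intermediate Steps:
g(G, S) = -1 + S²
m = 21 (m = ((-1 + (-5)²) + 1) - 4 = ((-1 + 25) + 1) - 4 = (24 + 1) - 4 = 25 - 4 = 21)
((2*m + 6) + (16 - 1*34))*(-118) = ((2*21 + 6) + (16 - 1*34))*(-118) = ((42 + 6) + (16 - 34))*(-118) = (48 - 18)*(-118) = 30*(-118) = -3540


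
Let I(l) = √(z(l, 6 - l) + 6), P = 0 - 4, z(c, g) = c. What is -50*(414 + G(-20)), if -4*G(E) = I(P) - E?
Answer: -20450 + 25*√2/2 ≈ -20432.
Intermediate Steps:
P = -4
I(l) = √(6 + l) (I(l) = √(l + 6) = √(6 + l))
G(E) = -√2/4 + E/4 (G(E) = -(√(6 - 4) - E)/4 = -(√2 - E)/4 = -√2/4 + E/4)
-50*(414 + G(-20)) = -50*(414 + (-√2/4 + (¼)*(-20))) = -50*(414 + (-√2/4 - 5)) = -50*(414 + (-5 - √2/4)) = -50*(409 - √2/4) = -20450 + 25*√2/2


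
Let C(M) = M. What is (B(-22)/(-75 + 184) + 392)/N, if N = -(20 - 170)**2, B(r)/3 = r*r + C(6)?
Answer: -22099/1226250 ≈ -0.018022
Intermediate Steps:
B(r) = 18 + 3*r**2 (B(r) = 3*(r*r + 6) = 3*(r**2 + 6) = 3*(6 + r**2) = 18 + 3*r**2)
N = -22500 (N = -1*(-150)**2 = -1*22500 = -22500)
(B(-22)/(-75 + 184) + 392)/N = ((18 + 3*(-22)**2)/(-75 + 184) + 392)/(-22500) = ((18 + 3*484)/109 + 392)*(-1/22500) = ((18 + 1452)/109 + 392)*(-1/22500) = ((1/109)*1470 + 392)*(-1/22500) = (1470/109 + 392)*(-1/22500) = (44198/109)*(-1/22500) = -22099/1226250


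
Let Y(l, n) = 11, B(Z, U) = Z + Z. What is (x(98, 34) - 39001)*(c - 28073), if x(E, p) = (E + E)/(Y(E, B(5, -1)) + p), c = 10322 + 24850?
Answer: -12457673051/45 ≈ -2.7684e+8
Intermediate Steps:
c = 35172
B(Z, U) = 2*Z
x(E, p) = 2*E/(11 + p) (x(E, p) = (E + E)/(11 + p) = (2*E)/(11 + p) = 2*E/(11 + p))
(x(98, 34) - 39001)*(c - 28073) = (2*98/(11 + 34) - 39001)*(35172 - 28073) = (2*98/45 - 39001)*7099 = (2*98*(1/45) - 39001)*7099 = (196/45 - 39001)*7099 = -1754849/45*7099 = -12457673051/45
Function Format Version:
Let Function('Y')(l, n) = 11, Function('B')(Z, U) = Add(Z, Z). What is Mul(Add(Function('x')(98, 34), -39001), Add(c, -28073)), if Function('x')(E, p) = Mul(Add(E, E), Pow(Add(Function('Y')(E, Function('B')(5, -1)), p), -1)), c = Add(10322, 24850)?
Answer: Rational(-12457673051, 45) ≈ -2.7684e+8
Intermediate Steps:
c = 35172
Function('B')(Z, U) = Mul(2, Z)
Function('x')(E, p) = Mul(2, E, Pow(Add(11, p), -1)) (Function('x')(E, p) = Mul(Add(E, E), Pow(Add(11, p), -1)) = Mul(Mul(2, E), Pow(Add(11, p), -1)) = Mul(2, E, Pow(Add(11, p), -1)))
Mul(Add(Function('x')(98, 34), -39001), Add(c, -28073)) = Mul(Add(Mul(2, 98, Pow(Add(11, 34), -1)), -39001), Add(35172, -28073)) = Mul(Add(Mul(2, 98, Pow(45, -1)), -39001), 7099) = Mul(Add(Mul(2, 98, Rational(1, 45)), -39001), 7099) = Mul(Add(Rational(196, 45), -39001), 7099) = Mul(Rational(-1754849, 45), 7099) = Rational(-12457673051, 45)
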